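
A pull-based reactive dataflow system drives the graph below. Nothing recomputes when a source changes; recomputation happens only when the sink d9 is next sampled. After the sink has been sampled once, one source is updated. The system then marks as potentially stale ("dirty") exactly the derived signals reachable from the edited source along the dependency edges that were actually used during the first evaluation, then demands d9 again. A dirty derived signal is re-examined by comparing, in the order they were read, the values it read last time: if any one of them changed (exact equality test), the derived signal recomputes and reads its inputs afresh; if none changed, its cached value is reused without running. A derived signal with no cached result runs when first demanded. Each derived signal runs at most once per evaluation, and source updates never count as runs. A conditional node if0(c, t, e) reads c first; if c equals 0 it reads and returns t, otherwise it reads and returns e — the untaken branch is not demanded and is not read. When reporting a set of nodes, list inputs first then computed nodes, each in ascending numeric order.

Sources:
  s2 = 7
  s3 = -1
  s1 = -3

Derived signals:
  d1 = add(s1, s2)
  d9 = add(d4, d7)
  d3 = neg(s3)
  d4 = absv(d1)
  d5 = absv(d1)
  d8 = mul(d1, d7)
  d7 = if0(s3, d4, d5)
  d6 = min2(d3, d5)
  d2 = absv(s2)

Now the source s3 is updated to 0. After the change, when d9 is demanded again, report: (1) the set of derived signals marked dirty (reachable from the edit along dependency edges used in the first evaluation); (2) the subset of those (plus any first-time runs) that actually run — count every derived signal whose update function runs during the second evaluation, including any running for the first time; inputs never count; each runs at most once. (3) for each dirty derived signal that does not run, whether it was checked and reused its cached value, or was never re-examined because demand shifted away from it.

Marked dirty: d7, d9.
Derived signals that run: d7 — 1 in total.
Checked but reused from cache: d9.
Key observation: the change is absorbed at d7 — it re-runs but produces the same value, and the output's value is unchanged.

First evaluation (everything demanded from the output):
  d1 = add(-3, 7) = 4
  d4 = absv(4) = 4
  d5 = absv(4) = 4
  d7 = if0(s3=-1 -> else branch d5) = 4
  d9 = add(4, 4) = 8

Propagation after the edit:
  d7: runs — s3 -1->0; result 4 (same value as before).
  d9: checked — values it read are unchanged (d4 unchanged, d7 unchanged); reused cached 8 without running.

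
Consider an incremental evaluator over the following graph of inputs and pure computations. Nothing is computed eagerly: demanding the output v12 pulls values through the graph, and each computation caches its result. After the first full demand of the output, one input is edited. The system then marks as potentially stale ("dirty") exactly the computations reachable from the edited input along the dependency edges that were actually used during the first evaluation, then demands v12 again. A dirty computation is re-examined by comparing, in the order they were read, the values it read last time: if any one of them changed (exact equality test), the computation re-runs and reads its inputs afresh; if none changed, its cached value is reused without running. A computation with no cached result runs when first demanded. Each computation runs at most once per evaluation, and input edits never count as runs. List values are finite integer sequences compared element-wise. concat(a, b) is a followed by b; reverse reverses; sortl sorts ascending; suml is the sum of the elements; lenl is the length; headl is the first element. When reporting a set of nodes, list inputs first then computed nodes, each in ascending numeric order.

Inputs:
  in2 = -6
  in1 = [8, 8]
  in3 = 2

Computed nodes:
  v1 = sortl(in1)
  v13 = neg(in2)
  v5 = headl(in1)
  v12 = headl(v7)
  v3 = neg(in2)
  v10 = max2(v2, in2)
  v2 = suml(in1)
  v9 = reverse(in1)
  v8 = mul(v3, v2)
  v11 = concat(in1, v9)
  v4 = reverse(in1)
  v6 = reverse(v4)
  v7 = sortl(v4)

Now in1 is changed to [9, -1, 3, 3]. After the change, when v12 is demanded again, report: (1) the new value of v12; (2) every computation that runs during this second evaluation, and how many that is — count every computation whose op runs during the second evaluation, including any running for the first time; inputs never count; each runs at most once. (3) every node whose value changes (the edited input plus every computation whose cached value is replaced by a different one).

Initial pass — values computed on the first demand:
  v4 = reverse([8, 8]) = [8, 8]
  v7 = sortl([8, 8]) = [8, 8]
  v12 = headl([8, 8]) = 8

Second demand — change propagation:
  v4: re-runs because in1 [8, 8]->[9, -1, 3, 3]; new result [3, 3, -1, 9].
  v7: re-runs because v4 [8, 8]->[3, 3, -1, 9]; new result [-1, 3, 3, 9].
  v12: re-runs because v7 [8, 8]->[-1, 3, 3, 9]; new result -1.

v12 now evaluates to -1.
Run set: v4, v7, v12 (3 run).
Changed values: in1, v4, v7, v12.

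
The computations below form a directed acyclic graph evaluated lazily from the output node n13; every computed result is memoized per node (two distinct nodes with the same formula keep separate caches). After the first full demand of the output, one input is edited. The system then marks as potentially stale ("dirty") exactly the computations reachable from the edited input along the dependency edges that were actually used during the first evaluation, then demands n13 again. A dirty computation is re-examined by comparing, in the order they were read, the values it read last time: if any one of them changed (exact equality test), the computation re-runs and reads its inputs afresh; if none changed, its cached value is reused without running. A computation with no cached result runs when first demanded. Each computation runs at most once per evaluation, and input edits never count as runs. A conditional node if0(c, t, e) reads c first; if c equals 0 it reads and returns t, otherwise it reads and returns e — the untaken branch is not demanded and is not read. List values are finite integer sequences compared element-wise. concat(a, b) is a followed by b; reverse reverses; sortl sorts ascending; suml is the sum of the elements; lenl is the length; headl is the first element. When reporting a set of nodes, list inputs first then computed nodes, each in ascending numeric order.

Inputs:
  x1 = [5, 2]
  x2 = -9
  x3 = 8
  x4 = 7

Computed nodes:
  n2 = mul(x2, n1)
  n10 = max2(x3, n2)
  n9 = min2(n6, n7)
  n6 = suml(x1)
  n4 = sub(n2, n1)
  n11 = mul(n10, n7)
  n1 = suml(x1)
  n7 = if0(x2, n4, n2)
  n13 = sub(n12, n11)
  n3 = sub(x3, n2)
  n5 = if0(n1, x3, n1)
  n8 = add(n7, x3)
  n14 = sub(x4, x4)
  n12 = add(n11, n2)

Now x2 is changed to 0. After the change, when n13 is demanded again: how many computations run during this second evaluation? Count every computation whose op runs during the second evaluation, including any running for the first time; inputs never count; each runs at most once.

First demand of the output computes:
  n1 = suml([5, 2]) = 7
  n2 = mul(-9, 7) = -63
  n7 = if0(x2=-9 -> else branch n2) = -63
  n10 = max2(8, -63) = 8
  n11 = mul(8, -63) = -504
  n12 = add(-504, -63) = -567
  n13 = sub(-567, -504) = -63

After the edit, cleaning proceeds:
  n2: a read changed (x2 -9->0) — executes, giving 0.
  n4: had never run; runs now, result -7.
  n7: a read changed (x2 -9->0; n2 -63->0) — executes, giving -7.
  n10: a read changed (n2 -63->0) — executes, giving 8 — identical to its old value.
  n11: a read changed (n7 -63->-7) — executes, giving -56.
  n12: a read changed (n11 -504->-56; n2 -63->0) — executes, giving -56.
  n13: a read changed (n12 -567->-56; n11 -504->-56) — executes, giving 0.

Note the branch switch — n4 had no cache and runs now for the first time.

7 computations run: n2, n4, n7, n10, n11, n12, n13.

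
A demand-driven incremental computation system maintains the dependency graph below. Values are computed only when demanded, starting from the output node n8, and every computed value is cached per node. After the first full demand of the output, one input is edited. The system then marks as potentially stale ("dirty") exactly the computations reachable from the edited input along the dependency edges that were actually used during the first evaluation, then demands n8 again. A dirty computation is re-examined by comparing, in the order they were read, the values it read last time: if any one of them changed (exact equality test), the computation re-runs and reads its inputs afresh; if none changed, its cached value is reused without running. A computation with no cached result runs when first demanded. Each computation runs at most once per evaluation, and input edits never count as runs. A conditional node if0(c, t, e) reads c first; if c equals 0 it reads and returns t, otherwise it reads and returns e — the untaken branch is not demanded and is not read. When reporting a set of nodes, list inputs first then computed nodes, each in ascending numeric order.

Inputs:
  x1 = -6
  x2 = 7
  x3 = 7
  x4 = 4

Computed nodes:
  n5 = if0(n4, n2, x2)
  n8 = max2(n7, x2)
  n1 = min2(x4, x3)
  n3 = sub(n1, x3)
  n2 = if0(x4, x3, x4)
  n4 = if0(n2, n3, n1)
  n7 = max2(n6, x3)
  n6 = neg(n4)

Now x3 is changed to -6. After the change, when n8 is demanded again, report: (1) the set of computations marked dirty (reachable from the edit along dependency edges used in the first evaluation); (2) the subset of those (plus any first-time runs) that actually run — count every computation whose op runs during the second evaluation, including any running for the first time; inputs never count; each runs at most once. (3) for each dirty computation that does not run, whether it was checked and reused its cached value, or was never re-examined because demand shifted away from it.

First evaluation (everything demanded from the output):
  n1 = min2(4, 7) = 4
  n2 = if0(x4=4 -> else branch x4) = 4
  n4 = if0(n2=4 -> else branch n1) = 4
  n6 = neg(4) = -4
  n7 = max2(-4, 7) = 7
  n8 = max2(7, 7) = 7

Propagation after the edit:
  n1: runs — x3 7->-6; result -6.
  n4: runs — n1 4->-6; result -6.
  n6: runs — n4 4->-6; result 6.
  n7: runs — n6 -4->6; x3 7->-6; result 6.
  n8: runs — n7 7->6; result 7 (same value as before).

Marked dirty: n1, n4, n6, n7, n8.
Computations that run: n1, n4, n6, n7, n8 — 5 in total.
Every dirty computation ran.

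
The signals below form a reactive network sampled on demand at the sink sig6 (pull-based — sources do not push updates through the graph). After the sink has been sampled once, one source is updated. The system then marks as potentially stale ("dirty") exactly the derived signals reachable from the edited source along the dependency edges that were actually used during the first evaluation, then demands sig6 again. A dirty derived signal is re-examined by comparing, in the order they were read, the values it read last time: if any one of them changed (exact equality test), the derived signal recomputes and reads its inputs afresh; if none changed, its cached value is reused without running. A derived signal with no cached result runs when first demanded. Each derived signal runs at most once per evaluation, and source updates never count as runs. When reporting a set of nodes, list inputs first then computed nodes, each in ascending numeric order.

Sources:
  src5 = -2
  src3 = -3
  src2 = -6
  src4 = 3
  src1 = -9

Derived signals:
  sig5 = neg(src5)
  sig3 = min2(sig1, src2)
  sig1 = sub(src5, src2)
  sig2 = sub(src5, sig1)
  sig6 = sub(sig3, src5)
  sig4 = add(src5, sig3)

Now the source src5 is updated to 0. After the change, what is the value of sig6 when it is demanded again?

sig6 now evaluates to -6.

Initial pass — values computed on the first demand:
  sig1 = sub(-2, -6) = 4
  sig3 = min2(4, -6) = -6
  sig6 = sub(-6, -2) = -4

Second demand — change propagation:
  sig1: re-runs because src5 -2->0; new result 6.
  sig3: re-runs because sig1 4->6; new result -6 (unchanged).
  sig6: re-runs because src5 -2->0; new result -6.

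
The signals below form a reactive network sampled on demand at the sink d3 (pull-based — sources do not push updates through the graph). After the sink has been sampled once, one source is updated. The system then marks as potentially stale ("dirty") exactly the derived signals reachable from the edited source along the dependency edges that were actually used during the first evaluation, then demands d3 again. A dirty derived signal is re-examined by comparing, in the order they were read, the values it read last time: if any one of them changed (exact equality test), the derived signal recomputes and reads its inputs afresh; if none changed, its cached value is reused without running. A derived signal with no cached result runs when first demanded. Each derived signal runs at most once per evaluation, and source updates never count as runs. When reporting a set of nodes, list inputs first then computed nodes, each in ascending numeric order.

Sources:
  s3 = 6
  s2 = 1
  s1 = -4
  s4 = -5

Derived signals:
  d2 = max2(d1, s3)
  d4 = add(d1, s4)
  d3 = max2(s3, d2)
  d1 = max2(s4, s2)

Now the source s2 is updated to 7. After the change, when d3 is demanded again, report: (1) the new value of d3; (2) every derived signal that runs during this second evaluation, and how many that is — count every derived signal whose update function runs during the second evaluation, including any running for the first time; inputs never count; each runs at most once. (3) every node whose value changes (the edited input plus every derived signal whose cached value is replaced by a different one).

d3 now evaluates to 7.
Run set: d1, d2, d3 (3 run).
Changed values: s2, d1, d2, d3.

Initial pass — values computed on the first demand:
  d1 = max2(-5, 1) = 1
  d2 = max2(1, 6) = 6
  d3 = max2(6, 6) = 6

Second demand — change propagation:
  d1: re-runs because s2 1->7; new result 7.
  d2: re-runs because d1 1->7; new result 7.
  d3: re-runs because d2 6->7; new result 7.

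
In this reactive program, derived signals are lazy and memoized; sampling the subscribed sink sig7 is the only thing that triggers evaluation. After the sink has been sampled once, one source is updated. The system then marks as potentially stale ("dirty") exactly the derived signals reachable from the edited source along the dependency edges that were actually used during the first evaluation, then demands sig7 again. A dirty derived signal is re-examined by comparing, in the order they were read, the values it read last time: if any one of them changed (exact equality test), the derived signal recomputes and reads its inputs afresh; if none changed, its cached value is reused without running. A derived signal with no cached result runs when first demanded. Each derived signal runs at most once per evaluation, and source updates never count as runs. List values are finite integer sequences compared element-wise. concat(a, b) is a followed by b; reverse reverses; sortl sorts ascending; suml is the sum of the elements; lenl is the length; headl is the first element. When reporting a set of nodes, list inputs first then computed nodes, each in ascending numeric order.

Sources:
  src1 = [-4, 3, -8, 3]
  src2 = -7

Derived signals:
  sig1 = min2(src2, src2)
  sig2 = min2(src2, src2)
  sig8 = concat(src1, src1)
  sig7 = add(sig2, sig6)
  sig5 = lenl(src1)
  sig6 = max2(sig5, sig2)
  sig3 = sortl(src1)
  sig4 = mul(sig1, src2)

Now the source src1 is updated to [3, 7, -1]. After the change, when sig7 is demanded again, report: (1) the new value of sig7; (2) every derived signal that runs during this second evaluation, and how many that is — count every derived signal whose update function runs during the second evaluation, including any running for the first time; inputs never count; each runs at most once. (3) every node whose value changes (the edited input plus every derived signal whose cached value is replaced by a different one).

First demand of the output computes:
  sig2 = min2(-7, -7) = -7
  sig5 = lenl([-4, 3, -8, 3]) = 4
  sig6 = max2(4, -7) = 4
  sig7 = add(-7, 4) = -3

After the edit, cleaning proceeds:
  sig5: a read changed (src1 [-4, 3, -8, 3]->[3, 7, -1]) — executes, giving 3.
  sig6: a read changed (sig5 4->3) — executes, giving 3.
  sig7: a read changed (sig6 4->3) — executes, giving -4.

Demanding sig7 again yields -4.
3 derived signals run: sig5, sig6, sig7.
The nodes whose values change: src1, sig5, sig6, sig7.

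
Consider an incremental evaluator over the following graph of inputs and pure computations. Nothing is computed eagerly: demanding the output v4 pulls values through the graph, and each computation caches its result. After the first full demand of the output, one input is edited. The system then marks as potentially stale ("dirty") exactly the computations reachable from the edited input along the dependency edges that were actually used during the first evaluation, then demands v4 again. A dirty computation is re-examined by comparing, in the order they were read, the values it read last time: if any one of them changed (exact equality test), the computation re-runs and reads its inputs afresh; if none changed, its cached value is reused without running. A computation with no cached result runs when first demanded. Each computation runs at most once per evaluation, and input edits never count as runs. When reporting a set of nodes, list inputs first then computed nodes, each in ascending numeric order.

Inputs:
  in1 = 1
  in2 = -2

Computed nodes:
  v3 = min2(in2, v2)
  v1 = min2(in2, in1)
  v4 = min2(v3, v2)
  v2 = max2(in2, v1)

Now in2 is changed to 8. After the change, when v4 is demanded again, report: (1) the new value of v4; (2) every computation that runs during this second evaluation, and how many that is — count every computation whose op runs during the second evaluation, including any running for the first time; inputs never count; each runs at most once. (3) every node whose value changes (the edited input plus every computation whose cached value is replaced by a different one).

v4 now evaluates to 8.
Run set: v1, v2, v3, v4 (4 run).
Changed values: in2, v1, v2, v3, v4.

Initial pass — values computed on the first demand:
  v1 = min2(-2, 1) = -2
  v2 = max2(-2, -2) = -2
  v3 = min2(-2, -2) = -2
  v4 = min2(-2, -2) = -2

Second demand — change propagation:
  v1: re-runs because in2 -2->8; new result 1.
  v2: re-runs because in2 -2->8; v1 -2->1; new result 8.
  v3: re-runs because in2 -2->8; v2 -2->8; new result 8.
  v4: re-runs because v3 -2->8; v2 -2->8; new result 8.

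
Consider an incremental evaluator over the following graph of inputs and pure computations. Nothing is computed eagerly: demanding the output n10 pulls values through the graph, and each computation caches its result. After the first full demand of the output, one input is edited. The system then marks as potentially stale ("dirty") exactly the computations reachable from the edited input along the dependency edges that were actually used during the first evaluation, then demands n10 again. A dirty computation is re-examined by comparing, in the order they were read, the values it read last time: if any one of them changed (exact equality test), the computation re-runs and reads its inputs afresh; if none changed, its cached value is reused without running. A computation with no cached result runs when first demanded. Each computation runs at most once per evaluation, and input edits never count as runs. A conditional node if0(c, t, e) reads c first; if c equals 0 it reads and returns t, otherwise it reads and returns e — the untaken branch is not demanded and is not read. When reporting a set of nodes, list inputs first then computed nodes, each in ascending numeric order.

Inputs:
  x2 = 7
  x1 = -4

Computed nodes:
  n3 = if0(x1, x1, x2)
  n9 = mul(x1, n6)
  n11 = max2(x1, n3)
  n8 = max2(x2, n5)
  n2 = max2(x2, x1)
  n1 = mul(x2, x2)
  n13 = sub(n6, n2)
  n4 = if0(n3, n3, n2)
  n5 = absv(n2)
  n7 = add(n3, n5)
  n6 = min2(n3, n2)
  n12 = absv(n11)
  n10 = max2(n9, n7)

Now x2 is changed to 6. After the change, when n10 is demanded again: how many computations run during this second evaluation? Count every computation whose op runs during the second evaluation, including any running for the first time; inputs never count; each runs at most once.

Run set: n2, n3, n5, n6, n7, n9, n10 (7 run).

Initial pass — values computed on the first demand:
  n2 = max2(7, -4) = 7
  n3 = if0(x1=-4 -> else branch x2) = 7
  n5 = absv(7) = 7
  n6 = min2(7, 7) = 7
  n7 = add(7, 7) = 14
  n9 = mul(-4, 7) = -28
  n10 = max2(-28, 14) = 14

Second demand — change propagation:
  n2: re-runs because x2 7->6; new result 6.
  n3: re-runs because x2 7->6; new result 6.
  n5: re-runs because n2 7->6; new result 6.
  n6: re-runs because n3 7->6; n2 7->6; new result 6.
  n7: re-runs because n3 7->6; n5 7->6; new result 12.
  n9: re-runs because n6 7->6; new result -24.
  n10: re-runs because n9 -28->-24; n7 14->12; new result 12.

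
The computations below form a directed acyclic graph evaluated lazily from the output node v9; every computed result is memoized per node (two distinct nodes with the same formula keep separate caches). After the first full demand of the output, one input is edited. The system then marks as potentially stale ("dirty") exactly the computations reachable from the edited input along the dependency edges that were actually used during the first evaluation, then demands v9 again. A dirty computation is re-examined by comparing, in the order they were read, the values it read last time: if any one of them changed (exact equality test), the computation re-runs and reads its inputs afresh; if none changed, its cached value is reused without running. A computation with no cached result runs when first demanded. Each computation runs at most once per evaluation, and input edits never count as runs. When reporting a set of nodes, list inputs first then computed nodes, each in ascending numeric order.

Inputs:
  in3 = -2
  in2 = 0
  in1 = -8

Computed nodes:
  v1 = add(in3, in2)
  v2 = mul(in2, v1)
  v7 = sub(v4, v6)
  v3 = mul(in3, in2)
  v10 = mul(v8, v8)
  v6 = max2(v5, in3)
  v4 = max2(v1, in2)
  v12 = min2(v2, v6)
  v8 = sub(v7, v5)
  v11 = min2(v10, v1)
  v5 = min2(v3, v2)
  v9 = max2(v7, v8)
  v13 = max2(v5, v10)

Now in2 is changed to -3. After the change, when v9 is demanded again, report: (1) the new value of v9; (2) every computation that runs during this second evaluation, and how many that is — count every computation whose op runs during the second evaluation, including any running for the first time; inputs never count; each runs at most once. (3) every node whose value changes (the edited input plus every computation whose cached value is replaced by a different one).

First demand of the output computes:
  v1 = add(-2, 0) = -2
  v2 = mul(0, -2) = 0
  v3 = mul(-2, 0) = 0
  v4 = max2(-2, 0) = 0
  v5 = min2(0, 0) = 0
  v6 = max2(0, -2) = 0
  v7 = sub(0, 0) = 0
  v8 = sub(0, 0) = 0
  v9 = max2(0, 0) = 0

After the edit, cleaning proceeds:
  v1: a read changed (in2 0->-3) — executes, giving -5.
  v2: a read changed (in2 0->-3; v1 -2->-5) — executes, giving 15.
  v3: a read changed (in2 0->-3) — executes, giving 6.
  v4: a read changed (v1 -2->-5; in2 0->-3) — executes, giving -3.
  v5: a read changed (v3 0->6; v2 0->15) — executes, giving 6.
  v6: a read changed (v5 0->6) — executes, giving 6.
  v7: a read changed (v4 0->-3; v6 0->6) — executes, giving -9.
  v8: a read changed (v7 0->-9; v5 0->6) — executes, giving -15.
  v9: a read changed (v7 0->-9; v8 0->-15) — executes, giving -9.

Demanding v9 again yields -9.
9 computations run: v1, v2, v3, v4, v5, v6, v7, v8, v9.
The nodes whose values change: in2, v1, v2, v3, v4, v5, v6, v7, v8, v9.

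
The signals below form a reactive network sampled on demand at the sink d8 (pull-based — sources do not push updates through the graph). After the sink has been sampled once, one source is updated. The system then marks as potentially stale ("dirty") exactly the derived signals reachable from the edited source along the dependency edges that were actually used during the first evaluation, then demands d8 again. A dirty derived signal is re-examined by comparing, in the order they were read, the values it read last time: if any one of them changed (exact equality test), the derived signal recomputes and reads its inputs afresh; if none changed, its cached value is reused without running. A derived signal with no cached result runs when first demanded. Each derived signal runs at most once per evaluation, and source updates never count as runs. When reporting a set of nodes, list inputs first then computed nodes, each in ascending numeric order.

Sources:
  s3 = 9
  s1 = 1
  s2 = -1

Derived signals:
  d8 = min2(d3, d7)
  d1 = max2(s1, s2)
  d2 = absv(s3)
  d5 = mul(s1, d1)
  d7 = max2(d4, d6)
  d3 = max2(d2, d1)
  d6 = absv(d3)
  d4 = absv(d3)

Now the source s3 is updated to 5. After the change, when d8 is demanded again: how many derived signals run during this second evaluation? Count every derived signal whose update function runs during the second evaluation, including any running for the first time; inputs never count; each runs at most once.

Initial pass — values computed on the first demand:
  d1 = max2(1, -1) = 1
  d2 = absv(9) = 9
  d3 = max2(9, 1) = 9
  d4 = absv(9) = 9
  d6 = absv(9) = 9
  d7 = max2(9, 9) = 9
  d8 = min2(9, 9) = 9

Second demand — change propagation:
  d2: re-runs because s3 9->5; new result 5.
  d3: re-runs because d2 9->5; new result 5.
  d4: re-runs because d3 9->5; new result 5.
  d6: re-runs because d3 9->5; new result 5.
  d7: re-runs because d4 9->5; d6 9->5; new result 5.
  d8: re-runs because d3 9->5; d7 9->5; new result 5.

Run set: d2, d3, d4, d6, d7, d8 (6 run).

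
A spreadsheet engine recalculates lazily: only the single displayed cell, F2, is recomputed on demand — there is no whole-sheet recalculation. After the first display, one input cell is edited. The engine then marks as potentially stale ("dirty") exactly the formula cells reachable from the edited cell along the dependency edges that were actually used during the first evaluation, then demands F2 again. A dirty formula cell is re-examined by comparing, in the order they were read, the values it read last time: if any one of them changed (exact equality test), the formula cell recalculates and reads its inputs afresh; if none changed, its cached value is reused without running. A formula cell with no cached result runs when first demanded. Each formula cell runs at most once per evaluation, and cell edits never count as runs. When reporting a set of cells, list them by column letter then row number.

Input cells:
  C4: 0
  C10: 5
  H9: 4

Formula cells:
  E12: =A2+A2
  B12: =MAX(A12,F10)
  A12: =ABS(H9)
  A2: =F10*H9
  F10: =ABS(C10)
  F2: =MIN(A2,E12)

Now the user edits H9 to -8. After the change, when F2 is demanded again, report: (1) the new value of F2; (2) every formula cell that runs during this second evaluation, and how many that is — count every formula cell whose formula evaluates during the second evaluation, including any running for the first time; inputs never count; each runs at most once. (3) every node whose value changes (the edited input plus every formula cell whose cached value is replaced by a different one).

First evaluation (everything demanded from the output):
  F10 = ABS(5) = 5
  A2 = 5 * 4 = 20
  E12 = 20 + 20 = 40
  F2 = MIN(20, 40) = 20

Propagation after the edit:
  A2: runs — H9 4->-8; result -40.
  E12: runs — A2 20->-40; A2 20->-40; result -80.
  F2: runs — A2 20->-40; E12 40->-80; result -80.

New value of F2: -80.
Formula cells that run: A2, E12, F2 — 3 in total.
Values that change: A2, E12, F2, H9.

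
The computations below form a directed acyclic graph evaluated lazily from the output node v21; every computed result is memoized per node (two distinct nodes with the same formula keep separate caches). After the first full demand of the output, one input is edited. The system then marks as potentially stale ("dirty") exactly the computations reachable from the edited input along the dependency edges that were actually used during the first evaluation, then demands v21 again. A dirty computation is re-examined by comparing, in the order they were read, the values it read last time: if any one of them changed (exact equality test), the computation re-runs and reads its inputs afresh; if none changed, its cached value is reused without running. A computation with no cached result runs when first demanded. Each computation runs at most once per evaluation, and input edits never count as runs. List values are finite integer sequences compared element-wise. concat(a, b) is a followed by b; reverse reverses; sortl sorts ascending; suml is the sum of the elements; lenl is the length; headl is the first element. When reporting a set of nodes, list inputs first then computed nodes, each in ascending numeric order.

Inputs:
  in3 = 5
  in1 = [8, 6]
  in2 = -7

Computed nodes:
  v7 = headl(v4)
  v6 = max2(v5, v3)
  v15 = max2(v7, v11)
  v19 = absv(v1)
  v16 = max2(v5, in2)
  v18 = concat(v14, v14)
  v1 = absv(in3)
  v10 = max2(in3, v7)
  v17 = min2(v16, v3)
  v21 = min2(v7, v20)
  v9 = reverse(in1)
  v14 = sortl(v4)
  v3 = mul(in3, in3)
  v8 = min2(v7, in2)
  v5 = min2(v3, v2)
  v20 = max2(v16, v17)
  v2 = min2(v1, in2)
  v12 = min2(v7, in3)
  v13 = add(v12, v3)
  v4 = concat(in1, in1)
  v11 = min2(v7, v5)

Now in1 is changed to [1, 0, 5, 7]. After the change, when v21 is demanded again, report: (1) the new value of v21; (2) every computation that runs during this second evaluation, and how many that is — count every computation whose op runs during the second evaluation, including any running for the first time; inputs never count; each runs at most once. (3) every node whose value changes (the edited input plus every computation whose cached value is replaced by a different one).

First demand of the output computes:
  v1 = absv(5) = 5
  v2 = min2(5, -7) = -7
  v3 = mul(5, 5) = 25
  v4 = concat([8, 6], [8, 6]) = [8, 6, 8, 6]
  v5 = min2(25, -7) = -7
  v7 = headl([8, 6, 8, 6]) = 8
  v16 = max2(-7, -7) = -7
  v17 = min2(-7, 25) = -7
  v20 = max2(-7, -7) = -7
  v21 = min2(8, -7) = -7

After the edit, cleaning proceeds:
  v4: a read changed (in1 [8, 6]->[1, 0, 5, 7]; in1 [8, 6]->[1, 0, 5, 7]) — executes, giving [1, 0, 5, 7, 1, 0, 5, 7].
  v7: a read changed (v4 [8, 6, 8, 6]->[1, 0, 5, 7, 1, 0, 5, 7]) — executes, giving 1.
  v21: a read changed (v7 8->1) — executes, giving -7 — identical to its old value.

Demanding v21 again yields -7.
3 computations run: v4, v7, v21.
The nodes whose values change: in1, v4, v7.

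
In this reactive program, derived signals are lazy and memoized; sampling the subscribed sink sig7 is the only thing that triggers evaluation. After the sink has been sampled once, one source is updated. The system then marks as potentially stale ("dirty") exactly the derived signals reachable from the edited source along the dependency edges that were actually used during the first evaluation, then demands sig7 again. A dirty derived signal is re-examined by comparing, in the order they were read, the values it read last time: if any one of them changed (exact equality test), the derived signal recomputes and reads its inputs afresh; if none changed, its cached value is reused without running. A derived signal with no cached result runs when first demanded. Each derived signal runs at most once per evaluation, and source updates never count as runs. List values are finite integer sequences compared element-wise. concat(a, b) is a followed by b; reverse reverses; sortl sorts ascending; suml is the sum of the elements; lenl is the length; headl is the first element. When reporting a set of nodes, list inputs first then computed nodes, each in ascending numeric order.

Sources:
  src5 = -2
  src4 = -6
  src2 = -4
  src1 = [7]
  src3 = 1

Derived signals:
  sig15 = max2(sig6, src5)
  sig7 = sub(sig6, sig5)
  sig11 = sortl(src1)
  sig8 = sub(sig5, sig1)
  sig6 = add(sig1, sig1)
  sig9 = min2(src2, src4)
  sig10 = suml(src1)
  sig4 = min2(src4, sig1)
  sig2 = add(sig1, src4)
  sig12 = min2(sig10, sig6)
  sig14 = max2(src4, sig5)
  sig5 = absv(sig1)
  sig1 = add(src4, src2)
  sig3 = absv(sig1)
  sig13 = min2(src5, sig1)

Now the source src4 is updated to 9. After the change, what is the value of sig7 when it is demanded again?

Demanding sig7 again yields 5.

First demand of the output computes:
  sig1 = add(-6, -4) = -10
  sig5 = absv(-10) = 10
  sig6 = add(-10, -10) = -20
  sig7 = sub(-20, 10) = -30

After the edit, cleaning proceeds:
  sig1: a read changed (src4 -6->9) — executes, giving 5.
  sig5: a read changed (sig1 -10->5) — executes, giving 5.
  sig6: a read changed (sig1 -10->5; sig1 -10->5) — executes, giving 10.
  sig7: a read changed (sig6 -20->10; sig5 10->5) — executes, giving 5.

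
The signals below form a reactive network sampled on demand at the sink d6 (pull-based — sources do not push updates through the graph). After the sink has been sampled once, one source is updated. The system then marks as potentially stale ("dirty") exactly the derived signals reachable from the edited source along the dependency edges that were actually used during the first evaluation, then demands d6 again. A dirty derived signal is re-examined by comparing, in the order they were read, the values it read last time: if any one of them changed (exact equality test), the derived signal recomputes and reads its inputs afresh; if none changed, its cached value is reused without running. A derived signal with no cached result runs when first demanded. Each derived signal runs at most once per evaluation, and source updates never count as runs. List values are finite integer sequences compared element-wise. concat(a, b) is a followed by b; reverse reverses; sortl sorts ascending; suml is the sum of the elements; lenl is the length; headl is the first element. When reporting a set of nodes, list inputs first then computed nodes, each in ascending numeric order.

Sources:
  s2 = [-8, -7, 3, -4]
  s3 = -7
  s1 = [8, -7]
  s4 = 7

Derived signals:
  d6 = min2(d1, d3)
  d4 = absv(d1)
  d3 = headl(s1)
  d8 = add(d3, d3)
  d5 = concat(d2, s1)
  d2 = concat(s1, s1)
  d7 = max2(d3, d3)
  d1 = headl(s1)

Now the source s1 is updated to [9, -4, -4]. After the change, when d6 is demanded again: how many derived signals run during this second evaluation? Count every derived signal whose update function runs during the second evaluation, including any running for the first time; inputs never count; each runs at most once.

Initial pass — values computed on the first demand:
  d1 = headl([8, -7]) = 8
  d3 = headl([8, -7]) = 8
  d6 = min2(8, 8) = 8

Second demand — change propagation:
  d1: re-runs because s1 [8, -7]->[9, -4, -4]; new result 9.
  d3: re-runs because s1 [8, -7]->[9, -4, -4]; new result 9.
  d6: re-runs because d1 8->9; d3 8->9; new result 9.

Run set: d1, d3, d6 (3 run).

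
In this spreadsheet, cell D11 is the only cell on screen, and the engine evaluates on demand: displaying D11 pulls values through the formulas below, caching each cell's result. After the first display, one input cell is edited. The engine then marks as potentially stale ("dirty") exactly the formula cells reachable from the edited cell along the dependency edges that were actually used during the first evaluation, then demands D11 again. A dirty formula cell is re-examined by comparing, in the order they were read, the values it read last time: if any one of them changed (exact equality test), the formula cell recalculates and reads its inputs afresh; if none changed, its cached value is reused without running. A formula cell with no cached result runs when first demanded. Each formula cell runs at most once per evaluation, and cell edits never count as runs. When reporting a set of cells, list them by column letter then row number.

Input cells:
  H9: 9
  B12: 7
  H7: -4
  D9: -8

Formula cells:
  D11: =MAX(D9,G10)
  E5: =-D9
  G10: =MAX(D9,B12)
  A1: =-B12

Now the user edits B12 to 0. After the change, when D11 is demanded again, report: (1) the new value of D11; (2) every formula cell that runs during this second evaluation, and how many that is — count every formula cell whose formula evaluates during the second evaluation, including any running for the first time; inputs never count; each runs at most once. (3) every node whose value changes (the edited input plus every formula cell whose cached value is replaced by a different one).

Initial pass — values computed on the first demand:
  G10 = MAX(-8, 7) = 7
  D11 = MAX(-8, 7) = 7

Second demand — change propagation:
  G10: re-runs because B12 7->0; new result 0.
  D11: re-runs because G10 7->0; new result 0.

D11 now evaluates to 0.
Run set: D11, G10 (2 run).
Changed values: B12, D11, G10.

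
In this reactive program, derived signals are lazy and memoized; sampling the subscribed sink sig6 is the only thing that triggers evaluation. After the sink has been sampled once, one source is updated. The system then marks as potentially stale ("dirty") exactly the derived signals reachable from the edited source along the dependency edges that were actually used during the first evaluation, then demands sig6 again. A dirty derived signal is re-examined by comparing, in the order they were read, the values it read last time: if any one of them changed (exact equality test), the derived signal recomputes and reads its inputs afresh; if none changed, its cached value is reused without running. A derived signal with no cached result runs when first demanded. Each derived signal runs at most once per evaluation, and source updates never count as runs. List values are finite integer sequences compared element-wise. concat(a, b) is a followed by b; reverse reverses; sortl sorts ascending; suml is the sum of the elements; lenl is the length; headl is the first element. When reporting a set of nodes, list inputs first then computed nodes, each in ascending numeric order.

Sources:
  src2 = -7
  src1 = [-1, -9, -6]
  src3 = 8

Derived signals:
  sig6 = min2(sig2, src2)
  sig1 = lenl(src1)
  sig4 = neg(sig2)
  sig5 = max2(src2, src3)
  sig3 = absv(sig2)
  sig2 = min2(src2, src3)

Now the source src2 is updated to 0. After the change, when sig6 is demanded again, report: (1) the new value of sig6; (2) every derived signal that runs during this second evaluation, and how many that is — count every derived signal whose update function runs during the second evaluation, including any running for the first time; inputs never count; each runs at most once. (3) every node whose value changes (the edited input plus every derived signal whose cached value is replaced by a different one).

First demand of the output computes:
  sig2 = min2(-7, 8) = -7
  sig6 = min2(-7, -7) = -7

After the edit, cleaning proceeds:
  sig2: a read changed (src2 -7->0) — executes, giving 0.
  sig6: a read changed (sig2 -7->0; src2 -7->0) — executes, giving 0.

Demanding sig6 again yields 0.
2 derived signals run: sig2, sig6.
The nodes whose values change: src2, sig2, sig6.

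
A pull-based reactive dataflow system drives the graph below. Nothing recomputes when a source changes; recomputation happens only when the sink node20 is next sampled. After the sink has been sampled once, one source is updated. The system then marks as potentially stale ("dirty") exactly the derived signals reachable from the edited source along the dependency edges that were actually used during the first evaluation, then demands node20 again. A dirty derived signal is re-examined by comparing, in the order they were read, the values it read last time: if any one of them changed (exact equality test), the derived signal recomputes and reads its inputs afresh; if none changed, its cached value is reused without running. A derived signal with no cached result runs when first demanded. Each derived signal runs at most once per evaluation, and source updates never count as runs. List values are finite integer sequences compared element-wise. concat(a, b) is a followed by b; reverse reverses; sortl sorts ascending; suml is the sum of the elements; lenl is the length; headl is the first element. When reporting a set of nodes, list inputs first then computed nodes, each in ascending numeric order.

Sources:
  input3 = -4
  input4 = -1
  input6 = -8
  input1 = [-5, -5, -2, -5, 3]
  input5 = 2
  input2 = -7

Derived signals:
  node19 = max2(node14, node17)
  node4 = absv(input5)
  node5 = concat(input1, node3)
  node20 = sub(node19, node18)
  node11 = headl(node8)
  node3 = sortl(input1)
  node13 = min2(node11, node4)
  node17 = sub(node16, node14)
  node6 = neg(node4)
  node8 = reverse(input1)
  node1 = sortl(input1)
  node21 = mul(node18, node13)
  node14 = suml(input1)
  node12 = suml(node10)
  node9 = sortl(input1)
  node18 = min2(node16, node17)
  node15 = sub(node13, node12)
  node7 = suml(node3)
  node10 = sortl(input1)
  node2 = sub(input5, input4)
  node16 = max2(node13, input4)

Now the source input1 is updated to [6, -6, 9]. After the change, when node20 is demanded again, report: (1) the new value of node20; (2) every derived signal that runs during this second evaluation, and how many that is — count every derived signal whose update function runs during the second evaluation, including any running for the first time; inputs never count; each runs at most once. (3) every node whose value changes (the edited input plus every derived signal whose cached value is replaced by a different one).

New value of node20: 16.
Derived signals that run: node8, node11, node13, node14, node17, node18, node19, node20 — 8 in total.
Values that change: input1, node8, node11, node14, node17, node18, node19, node20.
Key observation: the cutoff stops propagation at node16 — its inputs' values are unchanged, so it reuses its cache.

First evaluation (everything demanded from the output):
  node4 = absv(2) = 2
  node8 = reverse([-5, -5, -2, -5, 3]) = [3, -5, -2, -5, -5]
  node11 = headl([3, -5, -2, -5, -5]) = 3
  node13 = min2(3, 2) = 2
  node14 = suml([-5, -5, -2, -5, 3]) = -14
  node16 = max2(2, -1) = 2
  node17 = sub(2, -14) = 16
  node18 = min2(2, 16) = 2
  node19 = max2(-14, 16) = 16
  node20 = sub(16, 2) = 14

Propagation after the edit:
  node8: runs — input1 [-5, -5, -2, -5, 3]->[6, -6, 9]; result [9, -6, 6].
  node11: runs — node8 [3, -5, -2, -5, -5]->[9, -6, 6]; result 9.
  node13: runs — node11 3->9; result 2 (same value as before).
  node14: runs — input1 [-5, -5, -2, -5, 3]->[6, -6, 9]; result 9.
  node16: checked — values it read are unchanged (node13 unchanged, input4 unchanged); reused cached 2 without running.
  node17: runs — node14 -14->9; result -7.
  node18: runs — node17 16->-7; result -7.
  node19: runs — node14 -14->9; node17 16->-7; result 9.
  node20: runs — node19 16->9; node18 2->-7; result 16.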